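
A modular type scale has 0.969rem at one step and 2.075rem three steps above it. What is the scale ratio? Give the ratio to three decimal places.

r³ = 2.075 / 0.969, so r = (2.075/0.969)^(1/3).
r = 2.1414^(1/3) ≈ 1.2889

1.289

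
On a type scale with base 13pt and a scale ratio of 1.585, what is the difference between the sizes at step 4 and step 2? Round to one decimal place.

49.4pt

Step 2: 13.0 × 1.585² = 32.659pt
Step 4: 13.0 × 1.585⁴ = 82.047pt
Difference: 82.047 − 32.659 = 49.388pt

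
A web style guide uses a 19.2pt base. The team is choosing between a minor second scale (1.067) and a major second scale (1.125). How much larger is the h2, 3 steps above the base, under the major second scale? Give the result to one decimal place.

4.0pt

Minor second: 19.2 × 1.067³ = 23.324pt
Major second: 19.2 × 1.125³ = 27.337pt
Difference: 27.337 − 23.324 = 4.013pt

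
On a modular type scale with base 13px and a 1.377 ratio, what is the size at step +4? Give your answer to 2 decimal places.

46.74px

13.0 × 1.377⁴ = 13.0 × 3.59531 ≈ 46.74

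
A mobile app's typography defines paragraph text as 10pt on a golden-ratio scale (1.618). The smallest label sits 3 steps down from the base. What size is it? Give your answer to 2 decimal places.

2.36pt

10.0 ÷ 1.618³ = 10.0 ÷ 4.23580 ≈ 2.36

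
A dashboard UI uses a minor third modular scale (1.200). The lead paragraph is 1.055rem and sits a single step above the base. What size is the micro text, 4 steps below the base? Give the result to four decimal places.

0.4240rem

Moving from step +1 to step -4 is 5 steps down, so divide by r⁵.
1.055 ÷ 1.200⁵ = 1.055 ÷ 2.48832 ≈ 0.4240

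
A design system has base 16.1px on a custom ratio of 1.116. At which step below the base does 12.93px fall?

1.116ⁿ = 16.1 / 12.93 = 1.2452
n = ln(1.2452) / ln(1.116) = 0.2193 / 0.1098 ≈ 2.00

2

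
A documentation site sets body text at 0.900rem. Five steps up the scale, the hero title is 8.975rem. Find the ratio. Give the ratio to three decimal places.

The ratio satisfies 0.900 × r⁵ = 8.975, so r = (8.975 / 0.900)^(1/5).
r = 9.9722^(1/5) ≈ 1.5840

1.584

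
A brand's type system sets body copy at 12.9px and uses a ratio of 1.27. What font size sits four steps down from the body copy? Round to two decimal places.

4.96px

Every step multiplies by the scale ratio.
12.9 ÷ 1.27⁴ = 12.9 ÷ 2.60145 ≈ 4.96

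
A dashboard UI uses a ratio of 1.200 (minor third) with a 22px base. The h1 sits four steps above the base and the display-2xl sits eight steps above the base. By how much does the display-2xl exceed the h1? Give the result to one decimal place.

49.0px

Step 4: 22.0 × 1.200⁴ = 45.619px
Step 8: 22.0 × 1.200⁸ = 94.596px
Difference: 94.596 − 45.619 = 48.977px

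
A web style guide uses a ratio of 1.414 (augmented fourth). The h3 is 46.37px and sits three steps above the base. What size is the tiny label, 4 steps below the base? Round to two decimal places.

Moving from step +3 to step -4 is 7 steps down, so divide by r⁷.
46.37 ÷ 1.414⁷ = 46.37 ÷ 11.30175 ≈ 4.103

4.10px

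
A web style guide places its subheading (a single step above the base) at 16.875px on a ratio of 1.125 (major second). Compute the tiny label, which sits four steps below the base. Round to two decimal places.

9.36px

16.875 ÷ 1.125⁵ = 16.875 ÷ 1.80203 ≈ 9.364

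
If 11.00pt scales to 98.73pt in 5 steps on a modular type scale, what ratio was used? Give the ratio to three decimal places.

r⁵ = 98.73 / 11.00, so r = (98.73/11.00)^(1/5).
r = 8.9755^(1/5) ≈ 1.5510

1.551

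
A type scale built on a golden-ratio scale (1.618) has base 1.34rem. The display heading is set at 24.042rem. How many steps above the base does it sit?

6

1.618ⁿ = 24.042 / 1.34 = 17.9418
n = ln(17.9418) / ln(1.618) = 2.8871 / 0.4812 ≈ 6.00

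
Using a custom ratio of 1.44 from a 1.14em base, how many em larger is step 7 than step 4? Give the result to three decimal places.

9.735em

Step 4: 1.14 × 1.44⁴ = 4.90179em
Step 7: 1.14 × 1.44⁷ = 14.63667em
Difference: 14.63667 − 4.90179 = 9.73488em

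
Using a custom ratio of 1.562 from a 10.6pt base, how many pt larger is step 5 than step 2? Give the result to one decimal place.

Step 2: 10.6 × 1.562² = 25.862pt
Step 5: 10.6 × 1.562⁵ = 98.562pt
Difference: 98.562 − 25.862 = 72.700pt

72.7pt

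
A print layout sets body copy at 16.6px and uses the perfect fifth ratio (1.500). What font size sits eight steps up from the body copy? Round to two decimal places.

425.44px

16.6 × 1.500⁸ = 16.6 × 25.62891 ≈ 425.44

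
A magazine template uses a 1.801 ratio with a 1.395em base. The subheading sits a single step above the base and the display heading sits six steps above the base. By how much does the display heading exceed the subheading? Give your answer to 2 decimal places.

Step 1: 1.395 × 1.801 = 2.5124em
Step 6: 1.395 × 1.801⁶ = 47.6054em
Difference: 47.6054 − 2.5124 = 45.0930em

45.09em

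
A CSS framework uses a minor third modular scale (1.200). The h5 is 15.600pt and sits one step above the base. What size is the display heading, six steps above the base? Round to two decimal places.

Moving from step +1 to step +6 is 5 steps up, so multiply by r⁵.
15.600 × 1.200⁵ = 15.600 × 2.48832 ≈ 38.818

38.82pt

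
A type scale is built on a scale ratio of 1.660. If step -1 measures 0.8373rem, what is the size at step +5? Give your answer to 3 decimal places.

17.520rem

The gap is 5 − (-1) = 6 steps, so the factor is 1.660^6.
0.8373 × 1.660⁶ = 0.8373 × 20.92418 ≈ 17.520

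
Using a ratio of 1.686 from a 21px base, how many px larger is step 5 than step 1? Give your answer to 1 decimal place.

250.7px

Step 1: 21.0 × 1.686 = 35.406px
Step 5: 21.0 × 1.686⁵ = 286.093px
Difference: 286.093 − 35.406 = 250.687px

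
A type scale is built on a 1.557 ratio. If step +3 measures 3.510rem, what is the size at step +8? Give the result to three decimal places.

The gap is 8 − (3) = 5 steps, so the factor is 1.557^5.
3.510 × 1.557⁵ = 3.510 × 9.15046 ≈ 32.118

32.118rem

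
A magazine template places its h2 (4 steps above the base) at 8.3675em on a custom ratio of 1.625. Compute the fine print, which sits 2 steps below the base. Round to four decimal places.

0.4544em

8.3675 ÷ 1.625⁶ = 8.3675 ÷ 18.41282 ≈ 0.4544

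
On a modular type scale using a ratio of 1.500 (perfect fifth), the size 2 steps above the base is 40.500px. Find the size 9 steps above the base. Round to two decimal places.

691.98px

The gap is 9 − (2) = 7 steps, so the factor is 1.500^7.
40.500 × 1.500⁷ = 40.500 × 17.08594 ≈ 691.980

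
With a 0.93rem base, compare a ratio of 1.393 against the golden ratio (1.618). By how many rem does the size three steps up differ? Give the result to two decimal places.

At 1.393: 0.93 × 1.393³ = 2.5138rem
Golden ratio: 0.93 × 1.618³ = 3.9393rem
Difference: 3.9393 − 2.5138 = 1.4255rem

1.43rem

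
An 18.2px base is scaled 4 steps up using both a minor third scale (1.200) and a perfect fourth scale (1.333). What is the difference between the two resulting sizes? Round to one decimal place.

Minor third: 18.2 × 1.200⁴ = 37.740px
Perfect fourth: 18.2 × 1.333⁴ = 57.463px
Difference: 57.463 − 37.740 = 19.723px

19.7px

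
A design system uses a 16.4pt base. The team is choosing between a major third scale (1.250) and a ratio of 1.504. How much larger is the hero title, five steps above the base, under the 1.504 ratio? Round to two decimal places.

76.16pt

Major third: 16.4 × 1.250⁵ = 50.0488pt
At 1.504: 16.4 × 1.504⁵ = 126.2069pt
Difference: 126.2069 − 50.0488 = 76.1581pt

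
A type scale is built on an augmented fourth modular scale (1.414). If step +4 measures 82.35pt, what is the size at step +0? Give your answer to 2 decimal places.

20.60pt

Moving from step +4 to step +0 is 4 steps down, so divide by r⁴.
82.35 ÷ 1.414⁴ = 82.35 ÷ 3.99758 ≈ 20.600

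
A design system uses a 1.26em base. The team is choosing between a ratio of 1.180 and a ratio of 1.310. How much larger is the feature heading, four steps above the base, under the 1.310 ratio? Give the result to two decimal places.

At 1.180: 1.26 × 1.180⁴ = 2.4429em
At 1.310: 1.26 × 1.310⁴ = 3.7107em
Difference: 3.7107 − 2.4429 = 1.2678em

1.27em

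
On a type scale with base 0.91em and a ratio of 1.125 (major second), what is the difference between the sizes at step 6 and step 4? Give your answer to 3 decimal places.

0.387em

Step 4: 0.91 × 1.125⁴ = 1.45764em
Step 6: 0.91 × 1.125⁶ = 1.84483em
Difference: 1.84483 − 1.45764 = 0.38719em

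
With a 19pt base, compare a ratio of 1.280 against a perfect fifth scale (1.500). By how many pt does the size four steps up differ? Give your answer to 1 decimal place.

45.2pt

At 1.280: 19.0 × 1.280⁴ = 51.003pt
Perfect fifth: 19.0 × 1.500⁴ = 96.188pt
Difference: 96.188 − 51.003 = 45.185pt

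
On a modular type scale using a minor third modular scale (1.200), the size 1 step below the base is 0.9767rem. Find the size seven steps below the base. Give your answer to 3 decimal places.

Moving from step -1 to step -7 is 6 steps down, so divide by r⁶.
0.9767 ÷ 1.200⁶ = 0.9767 ÷ 2.98598 ≈ 0.327

0.327rem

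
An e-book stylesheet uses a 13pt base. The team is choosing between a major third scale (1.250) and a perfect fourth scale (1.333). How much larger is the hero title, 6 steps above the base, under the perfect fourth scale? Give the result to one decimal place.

23.3pt

Major third: 13.0 × 1.250⁶ = 49.591pt
Perfect fourth: 13.0 × 1.333⁶ = 72.933pt
Difference: 72.933 − 49.591 = 23.342pt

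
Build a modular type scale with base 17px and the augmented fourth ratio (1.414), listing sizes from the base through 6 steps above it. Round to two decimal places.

Step 0: 17px
Step 1: 17.0 × 1.414 = 24.04
Step 2: 17.0 × 1.414² = 33.99
Step 3: 17.0 × 1.414³ = 48.06
Step 4: 17.0 × 1.414⁴ = 67.96
Step 5: 17.0 × 1.414⁵ = 96.09
Step 6: 17.0 × 1.414⁶ = 135.88

17.00px, 24.04px, 33.99px, 48.06px, 67.96px, 96.09px, 135.88px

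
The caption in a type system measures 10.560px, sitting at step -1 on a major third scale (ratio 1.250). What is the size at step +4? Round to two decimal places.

10.560 × 1.250⁵ = 10.560 × 3.05176 ≈ 32.227

32.23px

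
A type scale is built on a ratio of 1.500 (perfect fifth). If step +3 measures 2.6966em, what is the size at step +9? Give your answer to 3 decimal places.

2.6966 × 1.500⁶ = 2.6966 × 11.39062 ≈ 30.716

30.716em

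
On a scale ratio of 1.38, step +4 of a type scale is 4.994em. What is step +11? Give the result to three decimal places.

47.599em

Moving from step +4 to step +11 is 7 steps up, so multiply by r⁷.
4.994 × 1.38⁷ = 4.994 × 9.53133 ≈ 47.599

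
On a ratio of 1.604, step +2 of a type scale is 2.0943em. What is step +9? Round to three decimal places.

57.210em

The gap is 9 − (2) = 7 steps, so the factor is 1.604^7.
2.0943 × 1.604⁷ = 2.0943 × 27.31685 ≈ 57.210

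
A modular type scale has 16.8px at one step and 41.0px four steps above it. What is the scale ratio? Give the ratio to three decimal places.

1.250

The ratio satisfies 16.8 × r⁴ = 41.0, so r = (41.0 / 16.8)^(1/4).
r = 2.4405^(1/4) ≈ 1.2499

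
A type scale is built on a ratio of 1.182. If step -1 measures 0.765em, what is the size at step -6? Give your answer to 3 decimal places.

0.765 ÷ 1.182⁵ = 0.765 ÷ 2.30721 ≈ 0.332

0.332em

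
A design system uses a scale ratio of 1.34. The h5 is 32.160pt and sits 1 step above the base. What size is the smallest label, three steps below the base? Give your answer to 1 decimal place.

10.0pt

Moving from step +1 to step -3 is 4 steps down, so divide by r⁴.
32.160 ÷ 1.34⁴ = 32.160 ÷ 3.22418 ≈ 9.975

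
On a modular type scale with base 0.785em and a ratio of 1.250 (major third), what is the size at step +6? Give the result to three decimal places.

2.995em

A modular type scale is a geometric sequence: sizeₙ = base × rⁿ.
0.785 × 1.250⁶ = 0.785 × 3.81470 ≈ 2.995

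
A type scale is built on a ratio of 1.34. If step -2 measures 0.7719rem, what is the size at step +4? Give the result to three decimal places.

4.469rem

The gap is 4 − (-2) = 6 steps, so the factor is 1.34^6.
0.7719 × 1.34⁶ = 0.7719 × 5.78934 ≈ 4.469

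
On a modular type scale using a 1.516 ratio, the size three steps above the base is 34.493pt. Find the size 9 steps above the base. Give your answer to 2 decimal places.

418.72pt

34.493 × 1.516⁶ = 34.493 × 12.13934 ≈ 418.722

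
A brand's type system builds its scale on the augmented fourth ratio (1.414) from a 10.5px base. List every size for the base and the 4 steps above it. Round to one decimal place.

10.5px, 14.8px, 21.0px, 29.7px, 42.0px

Step 0: 10.5px
Step 1: 10.5 × 1.414 = 14.8
Step 2: 10.5 × 1.414² = 21.0
Step 3: 10.5 × 1.414³ = 29.7
Step 4: 10.5 × 1.414⁴ = 42.0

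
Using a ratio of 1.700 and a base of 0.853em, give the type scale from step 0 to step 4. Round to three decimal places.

Step 0: 0.853em
Step 1: 0.853 × 1.700 = 1.450
Step 2: 0.853 × 1.700² = 2.465
Step 3: 0.853 × 1.700³ = 4.191
Step 4: 0.853 × 1.700⁴ = 7.124

0.853em, 1.450em, 2.465em, 4.191em, 7.124em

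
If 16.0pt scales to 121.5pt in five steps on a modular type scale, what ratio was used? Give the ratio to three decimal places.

The ratio satisfies 16.0 × r⁵ = 121.5, so r = (121.5 / 16.0)^(1/5).
r = 7.5938^(1/5) ≈ 1.5000

1.500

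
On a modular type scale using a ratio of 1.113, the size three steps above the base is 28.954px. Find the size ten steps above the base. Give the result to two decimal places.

61.26px

28.954 × 1.113⁷ = 28.954 × 2.11576 ≈ 61.260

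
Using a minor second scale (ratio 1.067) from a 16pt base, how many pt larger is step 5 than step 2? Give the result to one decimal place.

Step 2: 16.0 × 1.067² = 18.216pt
Step 5: 16.0 × 1.067⁵ = 22.128pt
Difference: 22.128 − 18.216 = 3.912pt

3.9pt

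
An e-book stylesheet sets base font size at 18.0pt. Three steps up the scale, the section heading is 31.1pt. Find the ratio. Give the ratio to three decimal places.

1.200

The ratio satisfies 18.0 × r³ = 31.1, so r = (31.1 / 18.0)^(1/3).
r = 1.7278^(1/3) ≈ 1.1999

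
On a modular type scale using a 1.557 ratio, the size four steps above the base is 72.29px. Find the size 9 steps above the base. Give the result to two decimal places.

661.49px

72.29 × 1.557⁵ = 72.29 × 9.15046 ≈ 661.487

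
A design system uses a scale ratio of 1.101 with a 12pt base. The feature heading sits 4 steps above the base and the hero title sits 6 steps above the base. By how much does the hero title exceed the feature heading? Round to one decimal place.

3.7pt

Step 4: 12.0 × 1.101⁴ = 17.633pt
Step 6: 12.0 × 1.101⁶ = 21.375pt
Difference: 21.375 − 17.633 = 3.742pt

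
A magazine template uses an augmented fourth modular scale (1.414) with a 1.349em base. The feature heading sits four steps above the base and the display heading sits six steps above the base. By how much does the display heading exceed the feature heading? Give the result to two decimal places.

5.39em

Step 4: 1.349 × 1.414⁴ = 5.3927em
Step 6: 1.349 × 1.414⁶ = 10.7822em
Difference: 10.7822 − 5.3927 = 5.3895em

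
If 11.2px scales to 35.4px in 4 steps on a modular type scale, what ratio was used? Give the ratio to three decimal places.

1.333

r⁴ = 35.4 / 11.2, so r = (35.4/11.2)^(1/4).
r = 3.1607^(1/4) ≈ 1.3334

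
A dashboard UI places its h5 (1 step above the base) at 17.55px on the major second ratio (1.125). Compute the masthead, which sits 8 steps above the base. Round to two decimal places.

40.03px

Moving from step +1 to step +8 is 7 steps up, so multiply by r⁷.
17.55 × 1.125⁷ = 17.55 × 2.28070 ≈ 40.026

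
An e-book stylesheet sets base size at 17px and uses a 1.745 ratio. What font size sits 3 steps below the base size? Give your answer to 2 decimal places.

3.20px

17.0 ÷ 1.745³ = 17.0 ÷ 5.31357 ≈ 3.20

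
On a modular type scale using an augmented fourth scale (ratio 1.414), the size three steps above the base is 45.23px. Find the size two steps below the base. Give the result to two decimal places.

45.23 ÷ 1.414⁵ = 45.23 ÷ 5.65258 ≈ 8.002

8.00px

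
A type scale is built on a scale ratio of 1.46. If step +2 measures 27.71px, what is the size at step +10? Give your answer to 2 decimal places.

Moving from step +2 to step +10 is 8 steps up, so multiply by r⁸.
27.71 × 1.46⁸ = 27.71 × 20.64538 ≈ 572.083

572.08px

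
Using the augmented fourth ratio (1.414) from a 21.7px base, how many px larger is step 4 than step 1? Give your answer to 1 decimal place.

56.1px

Step 1: 21.7 × 1.414 = 30.684px
Step 4: 21.7 × 1.414⁴ = 86.748px
Difference: 86.748 − 30.684 = 56.064px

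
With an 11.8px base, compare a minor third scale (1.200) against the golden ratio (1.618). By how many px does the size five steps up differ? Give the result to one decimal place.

Minor third: 11.8 × 1.200⁵ = 29.362px
Golden ratio: 11.8 × 1.618⁵ = 130.850px
Difference: 130.850 − 29.362 = 101.488px

101.5px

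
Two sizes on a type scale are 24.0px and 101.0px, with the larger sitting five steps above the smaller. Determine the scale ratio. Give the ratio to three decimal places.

The ratio satisfies 24.0 × r⁵ = 101.0, so r = (101.0 / 24.0)^(1/5).
r = 4.2083^(1/5) ≈ 1.3330

1.333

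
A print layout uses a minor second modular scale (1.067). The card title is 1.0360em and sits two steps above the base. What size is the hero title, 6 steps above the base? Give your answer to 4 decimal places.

1.3428em

1.0360 × 1.067⁴ = 1.0360 × 1.29616 ≈ 1.3428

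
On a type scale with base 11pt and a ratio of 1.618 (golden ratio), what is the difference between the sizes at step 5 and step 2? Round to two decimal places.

Step 2: 11.0 × 1.618² = 28.7972pt
Step 5: 11.0 × 1.618⁵ = 121.9791pt
Difference: 121.9791 − 28.7972 = 93.1819pt

93.18pt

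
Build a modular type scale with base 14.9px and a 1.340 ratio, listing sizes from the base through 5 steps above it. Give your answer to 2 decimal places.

Step 0: 14.9px
Step 1: 14.9 × 1.340 = 19.97
Step 2: 14.9 × 1.340² = 26.75
Step 3: 14.9 × 1.340³ = 35.85
Step 4: 14.9 × 1.340⁴ = 48.04
Step 5: 14.9 × 1.340⁵ = 64.37

14.90px, 19.97px, 26.75px, 35.85px, 48.04px, 64.37px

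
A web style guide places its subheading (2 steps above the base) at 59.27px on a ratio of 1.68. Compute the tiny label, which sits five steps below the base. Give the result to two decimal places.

1.57px

Moving from step +2 to step -5 is 7 steps down, so divide by r⁷.
59.27 ÷ 1.68⁷ = 59.27 ÷ 37.77156 ≈ 1.569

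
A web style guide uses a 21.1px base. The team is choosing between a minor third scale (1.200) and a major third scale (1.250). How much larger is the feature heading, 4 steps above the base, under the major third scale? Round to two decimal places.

Minor third: 21.1 × 1.200⁴ = 43.7530px
Major third: 21.1 × 1.250⁴ = 51.5137px
Difference: 51.5137 − 43.7530 = 7.7607px

7.76px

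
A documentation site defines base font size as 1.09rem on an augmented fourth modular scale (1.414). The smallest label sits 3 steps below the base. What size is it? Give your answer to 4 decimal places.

1.09 ÷ 1.414³ = 1.09 ÷ 2.82715 ≈ 0.3855

0.3855rem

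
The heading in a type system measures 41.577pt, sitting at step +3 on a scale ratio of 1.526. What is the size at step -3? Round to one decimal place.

3.3pt

41.577 ÷ 1.526⁶ = 41.577 ÷ 12.62779 ≈ 3.293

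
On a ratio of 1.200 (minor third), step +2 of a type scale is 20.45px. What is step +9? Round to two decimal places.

73.28px

20.45 × 1.200⁷ = 20.45 × 3.58318 ≈ 73.276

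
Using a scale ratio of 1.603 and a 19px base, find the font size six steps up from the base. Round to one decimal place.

19.0 × 1.603⁶ = 19.0 × 16.96685 ≈ 322.37

322.4px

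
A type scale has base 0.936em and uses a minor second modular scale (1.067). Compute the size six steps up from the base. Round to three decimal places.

A modular type scale is a geometric sequence: sizeₙ = base × rⁿ.
0.936 × 1.067⁶ = 0.936 × 1.47566 ≈ 1.381

1.381em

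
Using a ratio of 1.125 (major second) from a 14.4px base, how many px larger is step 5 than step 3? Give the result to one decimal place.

Step 3: 14.4 × 1.125³ = 20.503px
Step 5: 14.4 × 1.125⁵ = 25.949px
Difference: 25.949 − 20.503 = 5.446px

5.4px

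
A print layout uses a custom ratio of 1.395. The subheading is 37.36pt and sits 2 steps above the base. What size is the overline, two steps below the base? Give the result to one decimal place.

37.36 ÷ 1.395⁴ = 37.36 ÷ 3.78701 ≈ 9.865

9.9pt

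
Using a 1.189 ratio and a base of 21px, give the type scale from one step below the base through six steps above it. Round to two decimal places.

Step -1: 21.0 ÷ 1.189 = 17.66
Step 0: 21px
Step 1: 21.0 × 1.189 = 24.97
Step 2: 21.0 × 1.189² = 29.69
Step 3: 21.0 × 1.189³ = 35.30
Step 4: 21.0 × 1.189⁴ = 41.97
Step 5: 21.0 × 1.189⁵ = 49.90
Step 6: 21.0 × 1.189⁶ = 59.33

17.66px, 21.00px, 24.97px, 29.69px, 35.30px, 41.97px, 49.90px, 59.33px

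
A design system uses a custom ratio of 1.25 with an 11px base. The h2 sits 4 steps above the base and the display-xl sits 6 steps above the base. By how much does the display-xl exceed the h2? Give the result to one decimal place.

15.1px

Step 4: 11.0 × 1.25⁴ = 26.855px
Step 6: 11.0 × 1.25⁶ = 41.962px
Difference: 41.962 − 26.855 = 15.107px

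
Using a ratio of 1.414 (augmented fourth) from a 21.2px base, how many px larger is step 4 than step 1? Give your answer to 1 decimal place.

Step 1: 21.2 × 1.414 = 29.977px
Step 4: 21.2 × 1.414⁴ = 84.749px
Difference: 84.749 − 29.977 = 54.772px

54.8px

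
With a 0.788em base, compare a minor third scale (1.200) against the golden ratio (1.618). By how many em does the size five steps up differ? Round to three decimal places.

Minor third: 0.788 × 1.200⁵ = 1.96080em
Golden ratio: 0.788 × 1.618⁵ = 8.73814em
Difference: 8.73814 − 1.96080 = 6.77734em

6.777em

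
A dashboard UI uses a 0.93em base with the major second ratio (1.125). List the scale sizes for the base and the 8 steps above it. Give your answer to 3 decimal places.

Step 0: 0.93em
Step 1: 0.93 × 1.125 = 1.046
Step 2: 0.93 × 1.125² = 1.177
Step 3: 0.93 × 1.125³ = 1.324
Step 4: 0.93 × 1.125⁴ = 1.490
Step 5: 0.93 × 1.125⁵ = 1.676
Step 6: 0.93 × 1.125⁶ = 1.885
Step 7: 0.93 × 1.125⁷ = 2.121
Step 8: 0.93 × 1.125⁸ = 2.386

0.930em, 1.046em, 1.177em, 1.324em, 1.490em, 1.676em, 1.885em, 2.121em, 2.386em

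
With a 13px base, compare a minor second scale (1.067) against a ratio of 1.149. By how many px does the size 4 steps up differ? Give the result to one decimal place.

Minor second: 13.0 × 1.067⁴ = 16.850px
At 1.149: 13.0 × 1.149⁴ = 22.658px
Difference: 22.658 − 16.850 = 5.808px

5.8px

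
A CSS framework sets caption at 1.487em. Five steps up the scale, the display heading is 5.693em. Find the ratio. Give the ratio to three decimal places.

1.308

The ratio satisfies 1.487 × r⁵ = 5.693, so r = (5.693 / 1.487)^(1/5).
r = 3.8285^(1/5) ≈ 1.3080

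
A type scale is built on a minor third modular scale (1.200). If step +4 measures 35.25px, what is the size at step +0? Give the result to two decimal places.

Moving from step +4 to step +0 is 4 steps down, so divide by r⁴.
35.25 ÷ 1.200⁴ = 35.25 ÷ 2.07360 ≈ 16.999

17.00px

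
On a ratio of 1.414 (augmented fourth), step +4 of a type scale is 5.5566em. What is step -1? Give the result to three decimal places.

5.5566 ÷ 1.414⁵ = 5.5566 ÷ 5.65258 ≈ 0.983

0.983em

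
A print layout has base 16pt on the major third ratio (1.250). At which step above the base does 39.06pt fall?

4

1.250ⁿ = 39.06 / 16 = 2.4413
n = ln(2.4413) / ln(1.250) = 0.8925 / 0.2231 ≈ 4.00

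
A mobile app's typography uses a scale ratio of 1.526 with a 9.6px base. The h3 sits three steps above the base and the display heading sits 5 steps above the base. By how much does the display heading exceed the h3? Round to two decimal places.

Step 3: 9.6 × 1.526³ = 34.1142px
Step 5: 9.6 × 1.526⁵ = 79.4409px
Difference: 79.4409 − 34.1142 = 45.3267px

45.33px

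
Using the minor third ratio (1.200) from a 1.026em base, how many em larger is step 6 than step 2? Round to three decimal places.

1.586em

Step 2: 1.026 × 1.200² = 1.47744em
Step 6: 1.026 × 1.200⁶ = 3.06362em
Difference: 3.06362 − 1.47744 = 1.58618em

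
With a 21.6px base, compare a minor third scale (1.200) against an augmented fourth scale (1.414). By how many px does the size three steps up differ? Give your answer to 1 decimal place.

23.7px

Minor third: 21.6 × 1.200³ = 37.325px
Augmented fourth: 21.6 × 1.414³ = 61.066px
Difference: 61.066 − 37.325 = 23.741px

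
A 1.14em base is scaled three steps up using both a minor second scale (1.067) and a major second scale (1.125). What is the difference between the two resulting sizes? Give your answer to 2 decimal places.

Minor second: 1.14 × 1.067³ = 1.3848em
Major second: 1.14 × 1.125³ = 1.6232em
Difference: 1.6232 − 1.3848 = 0.2384em

0.24em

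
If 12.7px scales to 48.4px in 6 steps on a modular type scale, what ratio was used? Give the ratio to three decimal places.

1.250

The ratio satisfies 12.7 × r⁶ = 48.4, so r = (48.4 / 12.7)^(1/6).
r = 3.8110^(1/6) ≈ 1.2498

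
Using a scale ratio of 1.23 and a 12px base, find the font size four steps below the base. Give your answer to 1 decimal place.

A modular type scale is a geometric sequence: sizeₙ = base × rⁿ.
12.0 ÷ 1.23⁴ = 12.0 ÷ 2.28887 ≈ 5.24

5.2px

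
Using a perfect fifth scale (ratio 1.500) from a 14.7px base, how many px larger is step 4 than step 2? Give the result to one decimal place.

41.3px

Step 2: 14.7 × 1.500² = 33.075px
Step 4: 14.7 × 1.500⁴ = 74.419px
Difference: 74.419 − 33.075 = 41.344px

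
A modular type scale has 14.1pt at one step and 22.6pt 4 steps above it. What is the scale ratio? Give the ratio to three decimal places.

1.125

r⁴ = 22.6 / 14.1, so r = (22.6/14.1)^(1/4).
r = 1.6028^(1/4) ≈ 1.1252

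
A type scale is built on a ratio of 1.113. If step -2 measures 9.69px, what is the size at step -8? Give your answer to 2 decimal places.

The gap is -8 − (-2) = -6 steps, so the factor is 1.113^-6.
9.69 ÷ 1.113⁶ = 9.69 ÷ 1.90095 ≈ 5.097

5.10px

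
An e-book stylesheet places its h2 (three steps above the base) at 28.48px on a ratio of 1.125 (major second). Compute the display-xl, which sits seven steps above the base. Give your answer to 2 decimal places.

45.62px

The gap is 7 − (3) = 4 steps, so the factor is 1.125^4.
28.48 × 1.125⁴ = 28.48 × 1.60181 ≈ 45.619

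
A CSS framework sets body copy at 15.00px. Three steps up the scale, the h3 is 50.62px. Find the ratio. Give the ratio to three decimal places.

The ratio satisfies 15.00 × r³ = 50.62, so r = (50.62 / 15.00)^(1/3).
r = 3.3747^(1/3) ≈ 1.5000

1.500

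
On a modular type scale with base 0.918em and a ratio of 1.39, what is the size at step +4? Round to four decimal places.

3.4269em

0.918 × 1.39⁴ = 0.918 × 3.73301 ≈ 3.4269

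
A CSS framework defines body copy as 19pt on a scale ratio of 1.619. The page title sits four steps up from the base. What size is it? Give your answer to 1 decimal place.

130.5pt

Each step on a modular scale multiplies by the ratio, so the size n steps from the base is base × ratioⁿ.
19.0 × 1.619⁴ = 19.0 × 6.87048 ≈ 130.54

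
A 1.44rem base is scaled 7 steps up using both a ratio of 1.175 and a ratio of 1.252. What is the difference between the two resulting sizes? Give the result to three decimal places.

2.491rem

At 1.175: 1.44 × 1.175⁷ = 4.45274rem
At 1.252: 1.44 × 1.252⁷ = 6.94373rem
Difference: 6.94373 − 4.45274 = 2.49099rem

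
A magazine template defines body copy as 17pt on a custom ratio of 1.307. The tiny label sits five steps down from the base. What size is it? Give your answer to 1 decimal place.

4.5pt

Every step multiplies by the scale ratio.
17.0 ÷ 1.307⁵ = 17.0 ÷ 3.81398 ≈ 4.46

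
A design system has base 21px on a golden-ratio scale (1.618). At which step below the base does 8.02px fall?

1.618ⁿ = 21 / 8.02 = 2.6185
n = ln(2.6185) / ln(1.618) = 0.9626 / 0.4812 ≈ 2.00

2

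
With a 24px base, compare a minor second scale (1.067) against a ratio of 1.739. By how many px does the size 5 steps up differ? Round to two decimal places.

Minor second: 24.0 × 1.067⁵ = 33.1920px
At 1.739: 24.0 × 1.739⁵ = 381.6886px
Difference: 381.6886 − 33.1920 = 348.4966px

348.50px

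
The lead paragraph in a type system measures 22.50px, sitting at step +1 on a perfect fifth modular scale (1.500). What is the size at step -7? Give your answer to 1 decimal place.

22.50 ÷ 1.500⁸ = 22.50 ÷ 25.62891 ≈ 0.878

0.9px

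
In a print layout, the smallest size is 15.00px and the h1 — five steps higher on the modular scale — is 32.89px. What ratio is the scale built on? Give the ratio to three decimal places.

The ratio satisfies 15.00 × r⁵ = 32.89, so r = (32.89 / 15.00)^(1/5).
r = 2.1927^(1/5) ≈ 1.1700

1.170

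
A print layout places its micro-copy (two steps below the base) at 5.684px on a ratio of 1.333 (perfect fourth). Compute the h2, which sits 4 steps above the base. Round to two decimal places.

The gap is 4 − (-2) = 6 steps, so the factor is 1.333^6.
5.684 × 1.333⁶ = 5.684 × 5.61023 ≈ 31.889

31.89px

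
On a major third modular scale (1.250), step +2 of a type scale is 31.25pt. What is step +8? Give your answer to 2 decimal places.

Moving from step +2 to step +8 is 6 steps up, so multiply by r⁶.
31.25 × 1.250⁶ = 31.25 × 3.81470 ≈ 119.209

119.21pt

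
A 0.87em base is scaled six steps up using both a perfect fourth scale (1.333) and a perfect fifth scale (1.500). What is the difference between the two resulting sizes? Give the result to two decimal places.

Perfect fourth: 0.87 × 1.333⁶ = 4.8809em
Perfect fifth: 0.87 × 1.500⁶ = 9.9098em
Difference: 9.9098 − 4.8809 = 5.0289em

5.03em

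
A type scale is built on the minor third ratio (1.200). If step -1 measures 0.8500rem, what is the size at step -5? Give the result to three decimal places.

Moving from step -1 to step -5 is 4 steps down, so divide by r⁴.
0.8500 ÷ 1.200⁴ = 0.8500 ÷ 2.07360 ≈ 0.410

0.410rem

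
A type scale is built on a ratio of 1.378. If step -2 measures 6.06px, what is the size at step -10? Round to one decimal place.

The gap is -10 − (-2) = -8 steps, so the factor is 1.378^-8.
6.06 ÷ 1.378⁸ = 6.06 ÷ 13.00151 ≈ 0.466

0.5px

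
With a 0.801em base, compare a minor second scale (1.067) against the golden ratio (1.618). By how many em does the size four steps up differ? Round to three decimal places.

Minor second: 0.801 × 1.067⁴ = 1.03822em
Golden ratio: 0.801 × 1.618⁴ = 5.48967em
Difference: 5.48967 − 1.03822 = 4.45145em

4.451em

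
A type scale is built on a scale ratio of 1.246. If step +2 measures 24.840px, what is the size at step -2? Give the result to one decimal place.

10.3px

The gap is -2 − (2) = -4 steps, so the factor is 1.246^-4.
24.840 ÷ 1.246⁴ = 24.840 ÷ 2.41031 ≈ 10.306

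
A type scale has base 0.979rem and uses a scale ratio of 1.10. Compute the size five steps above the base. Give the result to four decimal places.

0.979 × 1.10⁵ = 0.979 × 1.61051 ≈ 1.5767

1.5767rem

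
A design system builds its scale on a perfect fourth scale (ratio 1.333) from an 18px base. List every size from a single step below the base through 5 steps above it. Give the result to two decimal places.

13.50px, 18.00px, 23.99px, 31.98px, 42.63px, 56.83px, 75.76px

Step -1: 18.0 ÷ 1.333 = 13.50
Step 0: 18px
Step 1: 18.0 × 1.333 = 23.99
Step 2: 18.0 × 1.333² = 31.98
Step 3: 18.0 × 1.333³ = 42.63
Step 4: 18.0 × 1.333⁴ = 56.83
Step 5: 18.0 × 1.333⁵ = 75.76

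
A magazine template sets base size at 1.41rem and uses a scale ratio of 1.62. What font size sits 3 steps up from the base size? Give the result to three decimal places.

Every step multiplies by the scale ratio.
1.41 × 1.62³ = 1.41 × 4.25153 ≈ 5.995

5.995rem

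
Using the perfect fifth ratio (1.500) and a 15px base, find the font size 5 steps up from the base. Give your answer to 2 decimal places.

113.91px

15.0 × 1.500⁵ = 15.0 × 7.59375 ≈ 113.91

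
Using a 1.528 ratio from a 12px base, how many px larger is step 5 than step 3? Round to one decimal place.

57.1px

Step 3: 12.0 × 1.528³ = 42.811px
Step 5: 12.0 × 1.528⁵ = 99.954px
Difference: 99.954 − 42.811 = 57.143px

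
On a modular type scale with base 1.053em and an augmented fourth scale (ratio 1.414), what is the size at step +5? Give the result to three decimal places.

5.952em

Every step multiplies by the scale ratio.
1.053 × 1.414⁵ = 1.053 × 5.65258 ≈ 5.952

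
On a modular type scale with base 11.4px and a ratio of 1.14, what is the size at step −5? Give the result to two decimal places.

11.4 ÷ 1.14⁵ = 11.4 ÷ 1.92541 ≈ 5.92

5.92px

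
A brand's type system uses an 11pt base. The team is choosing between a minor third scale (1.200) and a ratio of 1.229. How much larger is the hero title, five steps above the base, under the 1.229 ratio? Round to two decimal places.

3.47pt

Minor third: 11.0 × 1.200⁵ = 27.3715pt
At 1.229: 11.0 × 1.229⁵ = 30.8427pt
Difference: 30.8427 − 27.3715 = 3.4712pt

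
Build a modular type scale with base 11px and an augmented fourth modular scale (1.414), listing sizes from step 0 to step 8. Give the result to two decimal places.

11.00px, 15.55px, 21.99px, 31.10px, 43.97px, 62.18px, 87.92px, 124.32px, 175.79px

Step 0: 11px
Step 1: 11.0 × 1.414 = 15.55
Step 2: 11.0 × 1.414² = 21.99
Step 3: 11.0 × 1.414³ = 31.10
Step 4: 11.0 × 1.414⁴ = 43.97
Step 5: 11.0 × 1.414⁵ = 62.18
Step 6: 11.0 × 1.414⁶ = 87.92
Step 7: 11.0 × 1.414⁷ = 124.32
Step 8: 11.0 × 1.414⁸ = 175.79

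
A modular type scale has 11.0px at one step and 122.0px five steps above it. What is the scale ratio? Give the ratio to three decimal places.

r⁵ = 122.0 / 11.0, so r = (122.0/11.0)^(1/5).
r = 11.0909^(1/5) ≈ 1.6181

1.618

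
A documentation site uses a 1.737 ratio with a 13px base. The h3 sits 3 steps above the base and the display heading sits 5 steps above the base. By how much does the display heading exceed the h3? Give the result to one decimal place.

Step 3: 13.0 × 1.737³ = 68.131px
Step 5: 13.0 × 1.737⁵ = 205.562px
Difference: 205.562 − 68.131 = 137.431px

137.4px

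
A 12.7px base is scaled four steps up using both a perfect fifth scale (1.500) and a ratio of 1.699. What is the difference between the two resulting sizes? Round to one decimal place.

Perfect fifth: 12.7 × 1.500⁴ = 64.294px
At 1.699: 12.7 × 1.699⁴ = 105.822px
Difference: 105.822 − 64.294 = 41.528px

41.5px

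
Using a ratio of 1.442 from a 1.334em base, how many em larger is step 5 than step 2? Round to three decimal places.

5.543em

Step 2: 1.334 × 1.442² = 2.77387em
Step 5: 1.334 × 1.442⁵ = 8.31730em
Difference: 8.31730 − 2.77387 = 5.54343em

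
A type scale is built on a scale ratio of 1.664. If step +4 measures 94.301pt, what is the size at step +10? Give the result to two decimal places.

2001.87pt

94.301 × 1.664⁶ = 94.301 × 21.22853 ≈ 2001.872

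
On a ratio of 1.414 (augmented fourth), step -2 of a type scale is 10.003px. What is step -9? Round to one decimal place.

0.9px

10.003 ÷ 1.414⁷ = 10.003 ÷ 11.30175 ≈ 0.885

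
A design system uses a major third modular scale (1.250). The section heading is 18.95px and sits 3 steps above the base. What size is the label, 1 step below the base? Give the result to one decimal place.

7.8px

Moving from step +3 to step -1 is 4 steps down, so divide by r⁴.
18.95 ÷ 1.250⁴ = 18.95 ÷ 2.44141 ≈ 7.762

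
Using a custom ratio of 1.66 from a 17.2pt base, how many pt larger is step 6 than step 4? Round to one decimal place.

Step 4: 17.2 × 1.66⁴ = 130.605pt
Step 6: 17.2 × 1.66⁶ = 359.896pt
Difference: 359.896 − 130.605 = 229.291pt

229.3pt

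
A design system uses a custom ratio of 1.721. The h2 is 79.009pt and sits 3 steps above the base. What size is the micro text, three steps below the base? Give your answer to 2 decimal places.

3.04pt

79.009 ÷ 1.721⁶ = 79.009 ÷ 25.98276 ≈ 3.041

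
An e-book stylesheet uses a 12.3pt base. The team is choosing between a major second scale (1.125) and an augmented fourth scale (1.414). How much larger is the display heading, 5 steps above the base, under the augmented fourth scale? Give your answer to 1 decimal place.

47.4pt

Major second: 12.3 × 1.125⁵ = 22.165pt
Augmented fourth: 12.3 × 1.414⁵ = 69.527pt
Difference: 69.527 − 22.165 = 47.362pt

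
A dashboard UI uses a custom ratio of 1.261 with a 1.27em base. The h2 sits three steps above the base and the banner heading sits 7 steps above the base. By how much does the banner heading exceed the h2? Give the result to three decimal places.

Step 3: 1.27 × 1.261³ = 2.54653em
Step 7: 1.27 × 1.261⁷ = 6.43887em
Difference: 6.43887 − 2.54653 = 3.89234em

3.892em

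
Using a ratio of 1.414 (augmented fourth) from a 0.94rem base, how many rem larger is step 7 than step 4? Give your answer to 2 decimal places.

6.87rem

Step 4: 0.94 × 1.414⁴ = 3.7577rem
Step 7: 0.94 × 1.414⁷ = 10.6236rem
Difference: 10.6236 − 3.7577 = 6.8659rem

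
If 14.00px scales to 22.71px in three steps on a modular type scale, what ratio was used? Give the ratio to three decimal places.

r³ = 22.71 / 14.00, so r = (22.71/14.00)^(1/3).
r = 1.6221^(1/3) ≈ 1.1750

1.175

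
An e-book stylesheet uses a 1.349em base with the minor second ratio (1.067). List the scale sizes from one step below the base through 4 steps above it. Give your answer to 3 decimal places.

1.264em, 1.349em, 1.439em, 1.536em, 1.639em, 1.749em

Step -1: 1.349 ÷ 1.067 = 1.264
Step 0: 1.349em
Step 1: 1.349 × 1.067 = 1.439
Step 2: 1.349 × 1.067² = 1.536
Step 3: 1.349 × 1.067³ = 1.639
Step 4: 1.349 × 1.067⁴ = 1.749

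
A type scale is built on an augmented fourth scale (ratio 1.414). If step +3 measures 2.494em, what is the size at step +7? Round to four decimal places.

The gap is 7 − (3) = 4 steps, so the factor is 1.414^4.
2.494 × 1.414⁴ = 2.494 × 3.99758 ≈ 9.9700

9.9700em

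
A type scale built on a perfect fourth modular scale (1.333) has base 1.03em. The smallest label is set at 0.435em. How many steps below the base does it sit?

3

1.333ⁿ = 1.03 / 0.435 = 2.3678
n = ln(2.3678) / ln(1.333) = 0.8620 / 0.2874 ≈ 3.00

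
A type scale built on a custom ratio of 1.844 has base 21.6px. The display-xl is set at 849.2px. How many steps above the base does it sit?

6

1.844ⁿ = 849.2 / 21.6 = 39.3148
n = ln(39.3148) / ln(1.844) = 3.6716 / 0.6119 ≈ 6.00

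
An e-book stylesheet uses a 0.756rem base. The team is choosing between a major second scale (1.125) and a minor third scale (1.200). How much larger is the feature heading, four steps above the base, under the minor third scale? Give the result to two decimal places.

0.36rem

Major second: 0.756 × 1.125⁴ = 1.2110rem
Minor third: 0.756 × 1.200⁴ = 1.5676rem
Difference: 1.5676 − 1.2110 = 0.3566rem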